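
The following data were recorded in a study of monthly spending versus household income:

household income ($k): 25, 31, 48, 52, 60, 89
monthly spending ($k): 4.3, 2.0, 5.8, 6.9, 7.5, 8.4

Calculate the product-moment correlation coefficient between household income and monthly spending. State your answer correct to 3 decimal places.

0.858

n = 6, Σx = 305, Σy = 34.9, Σxy = 2004.3, Σx² = 18115, Σy² = 230.55
Sxx = Σx² − (Σx)²/n = 18115 − 15504.166667 = 2610.833333
Sxy = Σxy − (Σx)(Σy)/n = 2004.3 − 1774.083333 = 230.216667
Syy = Σy² − (Σy)²/n = 230.55 − 203.001667 = 27.548333
r = Sxy/√(Sxx·Syy) = 230.216667/√(71924.106944) = 230.216667/268.186702 = 0.858419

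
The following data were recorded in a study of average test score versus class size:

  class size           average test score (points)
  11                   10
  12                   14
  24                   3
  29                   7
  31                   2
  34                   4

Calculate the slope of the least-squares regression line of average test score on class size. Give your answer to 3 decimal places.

n = 6, Σx = 141, Σy = 40, Σxy = 751, Σx² = 3799
Sxx = Σx² − (Σx)²/n = 3799 − 3313.5 = 485.5
Sxy = Σxy − (Σx)(Σy)/n = 751 − 940 = -189
b = Sxy/Sxx = -189/485.5 = -0.389289

-0.389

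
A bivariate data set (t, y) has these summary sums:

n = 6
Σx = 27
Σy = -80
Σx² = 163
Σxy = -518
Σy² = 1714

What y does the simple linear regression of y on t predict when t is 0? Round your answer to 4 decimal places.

3.7992

Sxx = Σx² − (Σx)²/n = 163 − 121.5 = 41.5
Sxy = Σxy − (Σx)(Σy)/n = -518 − (-360) = -158
b = Sxy/Sxx = -158/41.5 = -3.807229
a = ȳ − b·x̄ = -13.333333 − (-3.807229)·4.5 = 3.799197
ŷ(0) = a + b·0 = 3.799197 + (-3.807229)·0 = 3.799197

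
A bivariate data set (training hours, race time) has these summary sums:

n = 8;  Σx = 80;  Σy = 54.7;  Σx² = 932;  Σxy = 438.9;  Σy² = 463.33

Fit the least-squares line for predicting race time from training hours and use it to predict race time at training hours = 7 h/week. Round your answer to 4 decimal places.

Sxx = Σx² − (Σx)²/n = 932 − 800 = 132
Sxy = Σxy − (Σx)(Σy)/n = 438.9 − 547 = -108.1
b = Sxy/Sxx = -108.1/132 = -0.818939
a = ȳ − b·x̄ = 6.8375 − (-0.818939)·10 = 15.026894
ŷ(7) = a + b·7 = 15.026894 + (-0.818939)·7 = 9.294318

9.2943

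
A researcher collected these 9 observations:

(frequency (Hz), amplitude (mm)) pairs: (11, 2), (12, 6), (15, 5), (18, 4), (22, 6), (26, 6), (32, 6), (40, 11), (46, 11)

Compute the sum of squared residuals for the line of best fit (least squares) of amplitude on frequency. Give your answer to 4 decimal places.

n = 9, Σx = 222, Σy = 57, Σxy = 1667, Σx² = 6714, Σy² = 431
Sxx = Σx² − (Σx)²/n = 6714 − 5476 = 1238
Sxy = Σxy − (Σx)(Σy)/n = 1667 − 1406 = 261
Syy = Σy² − (Σy)²/n = 431 − 361 = 70
b = Sxy/Sxx = 261/1238 = 0.210824
SSE = Syy − b·Sxy = 70 − 0.210824·261 = 14.974960

14.9750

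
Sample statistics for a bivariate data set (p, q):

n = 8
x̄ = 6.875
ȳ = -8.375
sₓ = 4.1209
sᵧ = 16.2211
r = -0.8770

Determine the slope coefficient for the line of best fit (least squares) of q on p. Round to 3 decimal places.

-3.452

b = r · sᵧ/sₓ = -0.877 · 16.2211/4.1209 = -3.452135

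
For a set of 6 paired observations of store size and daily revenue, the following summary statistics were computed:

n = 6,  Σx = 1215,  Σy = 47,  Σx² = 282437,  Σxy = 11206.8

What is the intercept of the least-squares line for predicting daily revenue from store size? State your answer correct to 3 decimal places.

-1.565

Sxx = Σx² − (Σx)²/n = 282437 − 246037.5 = 36399.5
Sxy = Σxy − (Σx)(Σy)/n = 11206.8 − 9517.5 = 1689.3
b = Sxy/Sxx = 1689.3/36399.5 = 0.046410
a = ȳ − b·x̄ = 7.833333 − 0.046410·202.5 = -1.564687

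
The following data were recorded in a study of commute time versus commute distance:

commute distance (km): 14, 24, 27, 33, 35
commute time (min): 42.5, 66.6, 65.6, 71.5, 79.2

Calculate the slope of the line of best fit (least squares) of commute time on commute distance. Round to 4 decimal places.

1.5890

n = 5, Σx = 133, Σy = 325.4, Σxy = 9096.1, Σx² = 3815
Sxx = Σx² − (Σx)²/n = 3815 − 3537.8 = 277.2
Sxy = Σxy − (Σx)(Σy)/n = 9096.1 − 8655.64 = 440.46
b = Sxy/Sxx = 440.46/277.2 = 1.588961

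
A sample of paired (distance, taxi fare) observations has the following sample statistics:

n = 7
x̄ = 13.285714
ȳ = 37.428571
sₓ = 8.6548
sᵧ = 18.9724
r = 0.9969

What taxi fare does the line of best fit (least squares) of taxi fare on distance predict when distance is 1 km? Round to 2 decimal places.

10.58

b = r · sᵧ/sₓ = 0.9969 · 18.9724/8.6548 = 2.185329
a = ȳ − b·x̄ = 37.428571 − 2.185329·13.285714 = 8.394915
ŷ(1) = a + b·1 = 8.394915 + 2.185329·1 = 10.580244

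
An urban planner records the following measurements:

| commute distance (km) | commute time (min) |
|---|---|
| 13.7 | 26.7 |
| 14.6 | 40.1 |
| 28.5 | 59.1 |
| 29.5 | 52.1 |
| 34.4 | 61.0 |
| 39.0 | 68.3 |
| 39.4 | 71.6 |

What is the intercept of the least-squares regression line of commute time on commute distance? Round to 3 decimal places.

n = 7, Σx = 199.1, Σy = 378.9, Σxy = 11755.69, Σx² = 6340.07
Sxx = Σx² − (Σx)²/n = 6340.07 − 5662.972857 = 677.097143
Sxy = Σxy − (Σx)(Σy)/n = 11755.69 − 10776.998571 = 978.691429
b = Sxy/Sxx = 978.691429/677.097143 = 1.445422
a = ȳ − b·x̄ = 54.128571 − 1.445422·28.442857 = 13.016626

13.017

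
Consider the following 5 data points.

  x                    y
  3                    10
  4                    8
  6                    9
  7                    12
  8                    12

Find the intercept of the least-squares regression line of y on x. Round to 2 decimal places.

6.81

n = 5, Σx = 28, Σy = 51, Σxy = 296, Σx² = 174
Sxx = Σx² − (Σx)²/n = 174 − 156.8 = 17.2
Sxy = Σxy − (Σx)(Σy)/n = 296 − 285.6 = 10.4
b = Sxy/Sxx = 10.4/17.2 = 0.604651
a = ȳ − b·x̄ = 10.2 − 0.604651·5.6 = 6.813953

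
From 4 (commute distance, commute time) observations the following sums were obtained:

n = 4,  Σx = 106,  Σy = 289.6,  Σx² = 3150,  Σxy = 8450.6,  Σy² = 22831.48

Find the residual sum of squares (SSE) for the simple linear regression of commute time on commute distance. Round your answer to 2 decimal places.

Sxx = Σx² − (Σx)²/n = 3150 − 2809 = 341
Sxy = Σxy − (Σx)(Σy)/n = 8450.6 − 7674.4 = 776.2
Syy = Σy² − (Σy)²/n = 22831.48 − 20967.04 = 1864.44
b = Sxy/Sxx = 776.2/341 = 2.276246
SSE = Syy − b·Sxy = 1864.44 − 2.276246·776.2 = 97.617595

97.62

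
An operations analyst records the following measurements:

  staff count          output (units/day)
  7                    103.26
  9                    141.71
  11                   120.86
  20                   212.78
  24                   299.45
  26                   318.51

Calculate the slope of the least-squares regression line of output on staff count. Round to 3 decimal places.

11.071

n = 6, Σx = 97, Σy = 1196.57, Σxy = 23051.33, Σx² = 1903
Sxx = Σx² − (Σx)²/n = 1903 − 1568.166667 = 334.833333
Sxy = Σxy − (Σx)(Σy)/n = 23051.33 − 19344.548333 = 3706.781667
b = Sxy/Sxx = 3706.781667/334.833333 = 11.070528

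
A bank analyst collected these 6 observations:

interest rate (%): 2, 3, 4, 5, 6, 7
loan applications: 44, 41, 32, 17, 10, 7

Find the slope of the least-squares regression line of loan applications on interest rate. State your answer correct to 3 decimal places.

n = 6, Σx = 27, Σy = 151, Σxy = 533, Σx² = 139
Sxx = Σx² − (Σx)²/n = 139 − 121.5 = 17.5
Sxy = Σxy − (Σx)(Σy)/n = 533 − 679.5 = -146.5
b = Sxy/Sxx = -146.5/17.5 = -8.371429

-8.371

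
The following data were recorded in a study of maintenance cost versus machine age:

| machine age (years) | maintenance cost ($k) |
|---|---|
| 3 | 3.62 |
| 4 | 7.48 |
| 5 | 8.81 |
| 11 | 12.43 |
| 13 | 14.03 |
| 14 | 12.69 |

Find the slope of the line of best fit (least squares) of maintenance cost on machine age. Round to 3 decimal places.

0.750

n = 6, Σx = 50, Σy = 59.06, Σxy = 581.61, Σx² = 536
Sxx = Σx² − (Σx)²/n = 536 − 416.666667 = 119.333333
Sxy = Σxy − (Σx)(Σy)/n = 581.61 − 492.166667 = 89.443333
b = Sxy/Sxx = 89.443333/119.333333 = 0.749525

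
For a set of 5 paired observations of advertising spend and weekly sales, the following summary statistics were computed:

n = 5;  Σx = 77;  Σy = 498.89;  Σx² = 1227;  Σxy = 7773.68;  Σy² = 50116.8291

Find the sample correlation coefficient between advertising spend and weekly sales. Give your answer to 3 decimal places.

Sxx = Σx² − (Σx)²/n = 1227 − 1185.8 = 41.2
Sxy = Σxy − (Σx)(Σy)/n = 7773.68 − 7682.906 = 90.774
Syy = Σy² − (Σy)²/n = 50116.8291 − 49778.24642 = 338.58268
r = Sxy/√(Sxx·Syy) = 90.774/√(13949.606416) = 90.774/118.108452 = 0.768565

0.769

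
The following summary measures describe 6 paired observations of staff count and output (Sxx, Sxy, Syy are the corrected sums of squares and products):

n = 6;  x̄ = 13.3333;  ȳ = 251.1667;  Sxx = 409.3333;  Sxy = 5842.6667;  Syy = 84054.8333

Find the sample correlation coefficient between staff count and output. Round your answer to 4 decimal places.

r = Sxy/√(Sxx·Syy) = 5842.6667/√(34406442.295639) = 5842.6667/5865.700495 = 0.996073

0.9961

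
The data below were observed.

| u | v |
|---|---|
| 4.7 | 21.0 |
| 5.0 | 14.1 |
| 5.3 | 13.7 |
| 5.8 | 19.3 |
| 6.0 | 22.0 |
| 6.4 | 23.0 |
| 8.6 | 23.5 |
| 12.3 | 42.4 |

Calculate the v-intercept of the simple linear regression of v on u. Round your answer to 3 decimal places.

n = 8, Σx = 54.1, Σy = 179, Σxy = 1356.57, Σx² = 411.03
Sxx = Σx² − (Σx)²/n = 411.03 − 365.85125 = 45.17875
Sxy = Σxy − (Σx)(Σy)/n = 1356.57 − 1210.4875 = 146.0825
b = Sxy/Sxx = 146.0825/45.17875 = 3.233434
a = ȳ − b·x̄ = 22.375 − 3.233434·6.7625 = 0.508904

0.509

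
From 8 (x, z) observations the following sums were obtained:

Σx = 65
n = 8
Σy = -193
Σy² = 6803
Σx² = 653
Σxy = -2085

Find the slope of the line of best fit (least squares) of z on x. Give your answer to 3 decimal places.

Sxx = Σx² − (Σx)²/n = 653 − 528.125 = 124.875
Sxy = Σxy − (Σx)(Σy)/n = -2085 − (-1568.125) = -516.875
b = Sxy/Sxx = -516.875/124.875 = -4.139139

-4.139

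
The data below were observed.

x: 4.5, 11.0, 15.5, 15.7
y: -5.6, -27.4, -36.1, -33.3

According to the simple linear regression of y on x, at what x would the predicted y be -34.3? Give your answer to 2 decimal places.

n = 4, Σx = 46.7, Σy = -102.4, Σxy = -1408.96, Σx² = 627.99
Sxx = Σx² − (Σx)²/n = 627.99 − 545.2225 = 82.7675
Sxy = Σxy − (Σx)(Σy)/n = -1408.96 − (-1195.52) = -213.44
b = Sxy/Sxx = -213.44/82.7675 = -2.578790
a = ȳ − b·x̄ = -25.6 − (-2.578790)·11.675 = 4.507373
Set a + b·x = -34.3: x = (-34.3 − 4.507373) / (-2.578790) = 15.048675

15.05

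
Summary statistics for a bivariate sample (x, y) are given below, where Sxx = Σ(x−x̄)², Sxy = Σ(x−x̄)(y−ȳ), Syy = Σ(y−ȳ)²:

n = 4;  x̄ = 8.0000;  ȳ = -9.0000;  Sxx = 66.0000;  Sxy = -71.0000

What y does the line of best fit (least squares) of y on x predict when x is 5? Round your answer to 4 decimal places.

b = Sxy/Sxx = -71/66 = -1.075758
a = ȳ − b·x̄ = -9 − (-1.075758)·8 = -0.393939
ŷ(5) = a + b·5 = -0.393939 + (-1.075758)·5 = -5.772727

-5.7727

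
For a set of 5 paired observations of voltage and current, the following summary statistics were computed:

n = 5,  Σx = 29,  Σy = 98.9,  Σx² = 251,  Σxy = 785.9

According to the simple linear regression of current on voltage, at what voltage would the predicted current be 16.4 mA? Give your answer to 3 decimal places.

4.482

Sxx = Σx² − (Σx)²/n = 251 − 168.2 = 82.8
Sxy = Σxy − (Σx)(Σy)/n = 785.9 − 573.62 = 212.28
b = Sxy/Sxx = 212.28/82.8 = 2.563768
a = ȳ − b·x̄ = 19.78 − 2.563768·5.8 = 4.910145
Set a + b·x = 16.4: x = (16.4 − 4.910145) / 2.563768 = 4.481628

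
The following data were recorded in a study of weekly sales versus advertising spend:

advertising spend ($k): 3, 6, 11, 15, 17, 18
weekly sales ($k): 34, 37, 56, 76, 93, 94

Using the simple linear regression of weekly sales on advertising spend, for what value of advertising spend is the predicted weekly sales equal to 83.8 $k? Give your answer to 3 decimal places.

n = 6, Σx = 70, Σy = 390, Σxy = 5353, Σx² = 1004
Sxx = Σx² − (Σx)²/n = 1004 − 816.666667 = 187.333333
Sxy = Σxy − (Σx)(Σy)/n = 5353 − 4550 = 803
b = Sxy/Sxx = 803/187.333333 = 4.286477
a = ȳ − b·x̄ = 65 − 4.286477·11.666667 = 14.991103
Set a + b·x = 83.8: x = (83.8 − 14.991103) / 4.286477 = 16.052553

16.053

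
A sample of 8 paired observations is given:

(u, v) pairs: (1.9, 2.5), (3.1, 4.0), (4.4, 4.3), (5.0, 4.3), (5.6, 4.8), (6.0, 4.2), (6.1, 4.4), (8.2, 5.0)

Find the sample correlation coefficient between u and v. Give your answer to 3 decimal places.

n = 8, Σx = 40.3, Σy = 33.5, Σxy = 177.49, Σx² = 229.39, Σy² = 144.27
Sxx = Σx² − (Σx)²/n = 229.39 − 203.01125 = 26.37875
Sxy = Σxy − (Σx)(Σy)/n = 177.49 − 168.75625 = 8.73375
Syy = Σy² − (Σy)²/n = 144.27 − 140.28125 = 3.98875
r = Sxy/√(Sxx·Syy) = 8.73375/√(105.218239) = 8.73375/10.257594 = 0.851442

0.851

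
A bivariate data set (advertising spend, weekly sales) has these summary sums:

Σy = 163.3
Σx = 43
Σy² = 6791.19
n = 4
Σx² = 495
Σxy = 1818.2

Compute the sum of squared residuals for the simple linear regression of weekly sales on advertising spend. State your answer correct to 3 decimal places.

Sxx = Σx² − (Σx)²/n = 495 − 462.25 = 32.75
Sxy = Σxy − (Σx)(Σy)/n = 1818.2 − 1755.475 = 62.725
Syy = Σy² − (Σy)²/n = 6791.19 − 6666.7225 = 124.4675
b = Sxy/Sxx = 62.725/32.75 = 1.915267
SSE = Syy − b·Sxy = 124.4675 − 1.915267·62.725 = 4.332366

4.332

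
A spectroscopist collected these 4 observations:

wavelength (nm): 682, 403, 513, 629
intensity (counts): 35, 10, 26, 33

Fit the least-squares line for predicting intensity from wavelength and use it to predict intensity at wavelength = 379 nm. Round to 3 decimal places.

10.341

n = 4, Σx = 2227, Σy = 104, Σxy = 61995, Σx² = 1286343
Sxx = Σx² − (Σx)²/n = 1286343 − 1239882.25 = 46460.75
Sxy = Σxy − (Σx)(Σy)/n = 61995 − 57902 = 4093
b = Sxy/Sxx = 4093/46460.75 = 0.088096
a = ȳ − b·x̄ = 26 − 0.088096·556.75 = -23.047373
ŷ(379) = a + b·379 = -23.047373 + 0.088096·379 = 10.340960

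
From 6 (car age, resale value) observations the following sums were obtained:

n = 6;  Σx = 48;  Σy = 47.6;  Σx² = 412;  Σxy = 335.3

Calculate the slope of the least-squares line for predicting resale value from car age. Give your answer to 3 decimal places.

Sxx = Σx² − (Σx)²/n = 412 − 384 = 28
Sxy = Σxy − (Σx)(Σy)/n = 335.3 − 380.8 = -45.5
b = Sxy/Sxx = -45.5/28 = -1.625

-1.625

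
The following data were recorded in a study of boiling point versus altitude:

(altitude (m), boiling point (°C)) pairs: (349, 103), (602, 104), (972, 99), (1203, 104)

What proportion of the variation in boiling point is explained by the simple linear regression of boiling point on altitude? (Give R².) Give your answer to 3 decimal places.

0.037

n = 4, Σx = 3126, Σy = 410, Σxy = 319895, Σx² = 2876198, Σy² = 42042
Sxx = Σx² − (Σx)²/n = 2876198 − 2442969 = 433229
Sxy = Σxy − (Σx)(Σy)/n = 319895 − 320415 = -520
Syy = Σy² − (Σy)²/n = 42042 − 42025 = 17
R² = Sxy²/(Sxx·Syy) = (-520)²/(433229·17) = 0.036715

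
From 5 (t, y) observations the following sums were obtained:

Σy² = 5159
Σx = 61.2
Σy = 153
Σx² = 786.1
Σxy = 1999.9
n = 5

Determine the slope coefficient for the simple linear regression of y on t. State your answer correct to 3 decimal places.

3.436

Sxx = Σx² − (Σx)²/n = 786.1 − 749.088 = 37.012
Sxy = Σxy − (Σx)(Σy)/n = 1999.9 − 1872.72 = 127.18
b = Sxy/Sxx = 127.18/37.012 = 3.436183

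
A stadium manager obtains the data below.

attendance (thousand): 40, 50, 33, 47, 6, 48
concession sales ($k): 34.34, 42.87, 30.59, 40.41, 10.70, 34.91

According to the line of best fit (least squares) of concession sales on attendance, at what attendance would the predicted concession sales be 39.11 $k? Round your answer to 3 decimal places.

47.402

n = 6, Σx = 224, Σy = 193.82, Σxy = 8165.72, Σx² = 9738
Sxx = Σx² − (Σx)²/n = 9738 − 8362.666667 = 1375.333333
Sxy = Σxy − (Σx)(Σy)/n = 8165.72 − 7235.946667 = 929.773333
b = Sxy/Sxx = 929.773333/1375.333333 = 0.676035
a = ȳ − b·x̄ = 32.303333 − 0.676035·37.333333 = 7.064697
Set a + b·x = 39.11: x = (39.11 − 7.064697) / 0.676035 = 47.401847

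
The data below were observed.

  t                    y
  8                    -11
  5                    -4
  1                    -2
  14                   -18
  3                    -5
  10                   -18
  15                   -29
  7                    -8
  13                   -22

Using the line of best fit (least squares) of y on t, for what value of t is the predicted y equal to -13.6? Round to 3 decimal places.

n = 9, Σx = 76, Σy = -117, Σxy = -1334, Σx² = 838
Sxx = Σx² − (Σx)²/n = 838 − 641.777778 = 196.222222
Sxy = Σxy − (Σx)(Σy)/n = -1334 − (-988) = -346
b = Sxy/Sxx = -346/196.222222 = -1.763307
a = ȳ − b·x̄ = -13 − (-1.763307)·8.444444 = 1.890147
Set a + b·x = -13.6: x = (-13.6 − 1.890147) / (-1.763307) = 8.784714

8.785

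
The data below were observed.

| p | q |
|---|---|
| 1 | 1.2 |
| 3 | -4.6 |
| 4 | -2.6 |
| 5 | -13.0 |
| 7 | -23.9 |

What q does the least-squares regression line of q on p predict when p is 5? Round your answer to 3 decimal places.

n = 5, Σx = 20, Σy = -42.9, Σxy = -255.3, Σx² = 100
Sxx = Σx² − (Σx)²/n = 100 − 80 = 20
Sxy = Σxy − (Σx)(Σy)/n = -255.3 − (-171.6) = -83.7
b = Sxy/Sxx = -83.7/20 = -4.185
a = ȳ − b·x̄ = -8.58 − (-4.185)·4 = 8.16
ŷ(5) = a + b·5 = 8.16 + (-4.185)·5 = -12.765

-12.765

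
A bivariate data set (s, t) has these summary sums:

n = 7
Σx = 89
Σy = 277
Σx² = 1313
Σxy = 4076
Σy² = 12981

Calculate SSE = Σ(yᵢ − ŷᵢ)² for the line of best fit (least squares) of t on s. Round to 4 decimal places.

Sxx = Σx² − (Σx)²/n = 1313 − 1131.571429 = 181.428571
Sxy = Σxy − (Σx)(Σy)/n = 4076 − 3521.857143 = 554.142857
Syy = Σy² − (Σy)²/n = 12981 − 10961.285714 = 2019.714286
b = Sxy/Sxx = 554.142857/181.428571 = 3.054331
SSE = Syy − b·Sxy = 2019.714286 − 3.054331·554.142857 = 327.178740

327.1787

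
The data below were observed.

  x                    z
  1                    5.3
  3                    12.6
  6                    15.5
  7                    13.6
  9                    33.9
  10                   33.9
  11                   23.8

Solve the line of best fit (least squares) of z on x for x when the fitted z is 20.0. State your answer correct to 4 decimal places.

6.7931

n = 7, Σx = 47, Σy = 138.6, Σxy = 1137.2, Σx² = 397
Sxx = Σx² − (Σx)²/n = 397 − 315.571429 = 81.428571
Sxy = Σxy − (Σx)(Σy)/n = 1137.2 − 930.6 = 206.6
b = Sxy/Sxx = 206.6/81.428571 = 2.537193
a = ȳ − b·x̄ = 19.8 − 2.537193·6.714286 = 2.764561
Set a + b·x = 20.0: x = (20.0 − 2.764561) / 2.537193 = 6.793113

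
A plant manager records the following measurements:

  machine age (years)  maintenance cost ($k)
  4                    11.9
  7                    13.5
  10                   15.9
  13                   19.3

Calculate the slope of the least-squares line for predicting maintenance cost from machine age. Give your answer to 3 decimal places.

0.820

n = 4, Σx = 34, Σy = 60.6, Σxy = 552, Σx² = 334
Sxx = Σx² − (Σx)²/n = 334 − 289 = 45
Sxy = Σxy − (Σx)(Σy)/n = 552 − 515.1 = 36.9
b = Sxy/Sxx = 36.9/45 = 0.82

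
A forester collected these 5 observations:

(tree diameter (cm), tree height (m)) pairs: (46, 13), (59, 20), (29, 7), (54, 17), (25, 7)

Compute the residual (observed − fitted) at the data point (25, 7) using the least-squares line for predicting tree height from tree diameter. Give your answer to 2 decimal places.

0.96

n = 5, Σx = 213, Σy = 64, Σxy = 3074, Σx² = 9979
Sxx = Σx² − (Σx)²/n = 9979 − 9073.8 = 905.2
Sxy = Σxy − (Σx)(Σy)/n = 3074 − 2726.4 = 347.6
b = Sxy/Sxx = 347.6/905.2 = 0.384004
a = ȳ − b·x̄ = 12.8 − 0.384004·42.6 = -3.558551
ŷ(25) = -3.558551 + 0.384004·25 = 6.041538
residual = y − ŷ = 7 − 6.041538 = 0.958462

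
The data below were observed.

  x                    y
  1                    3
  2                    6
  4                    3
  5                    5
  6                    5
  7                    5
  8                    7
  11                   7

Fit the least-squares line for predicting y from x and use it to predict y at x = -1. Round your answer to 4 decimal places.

2.9730

n = 8, Σx = 44, Σy = 41, Σxy = 250, Σx² = 316
Sxx = Σx² − (Σx)²/n = 316 − 242 = 74
Sxy = Σxy − (Σx)(Σy)/n = 250 − 225.5 = 24.5
b = Sxy/Sxx = 24.5/74 = 0.331081
a = ȳ − b·x̄ = 5.125 − 0.331081·5.5 = 3.304054
ŷ(-1) = a + b·-1 = 3.304054 + 0.331081·(-1) = 2.972973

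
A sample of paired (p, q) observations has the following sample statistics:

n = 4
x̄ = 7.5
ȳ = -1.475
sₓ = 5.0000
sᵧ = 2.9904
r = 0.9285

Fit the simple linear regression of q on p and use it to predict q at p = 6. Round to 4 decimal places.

b = r · sᵧ/sₓ = 0.9285 · 2.9904/5 = 0.555317
a = ȳ − b·x̄ = -1.475 − 0.555317·7.5 = -5.639880
ŷ(6) = a + b·6 = -5.639880 + 0.555317·6 = -2.307976

-2.3080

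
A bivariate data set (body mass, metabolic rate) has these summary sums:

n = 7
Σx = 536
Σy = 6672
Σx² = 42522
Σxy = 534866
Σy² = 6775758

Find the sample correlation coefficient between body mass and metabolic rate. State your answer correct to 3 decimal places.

Sxx = Σx² − (Σx)²/n = 42522 − 41042.285714 = 1479.714286
Sxy = Σxy − (Σx)(Σy)/n = 534866 − 510884.571429 = 23981.428571
Syy = Σy² − (Σy)²/n = 6775758 − 6359369.142857 = 416388.857143
r = Sxy/√(Sxx·Syy) = 23981.428571/√(616136540.326531) = 23981.428571/24822.097823 = 0.966132

0.966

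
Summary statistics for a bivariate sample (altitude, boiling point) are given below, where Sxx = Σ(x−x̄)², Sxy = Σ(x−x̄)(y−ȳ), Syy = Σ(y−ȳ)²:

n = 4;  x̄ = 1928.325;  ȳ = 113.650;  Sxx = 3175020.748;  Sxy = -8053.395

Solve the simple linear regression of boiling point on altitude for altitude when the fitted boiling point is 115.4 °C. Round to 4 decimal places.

1238.3941

b = Sxy/Sxx = -8053.395/3175020.748 = -0.002536
a = ȳ − b·x̄ = 113.65 − (-0.002536)·1928.325 = 118.541169
Set a + b·x = 115.4: x = (115.4 − 118.541169) / (-0.002536) = 1238.394069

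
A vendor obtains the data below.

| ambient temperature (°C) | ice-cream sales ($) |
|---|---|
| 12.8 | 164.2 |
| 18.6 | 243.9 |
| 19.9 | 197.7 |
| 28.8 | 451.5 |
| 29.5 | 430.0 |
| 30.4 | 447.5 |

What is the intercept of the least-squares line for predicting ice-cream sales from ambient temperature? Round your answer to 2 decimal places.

n = 6, Σx = 140, Σy = 1934.8, Σxy = 49864.73, Σx² = 3529.66
Sxx = Σx² − (Σx)²/n = 3529.66 − 3266.666667 = 262.993333
Sxy = Σxy − (Σx)(Σy)/n = 49864.73 − 45145.333333 = 4719.396667
b = Sxy/Sxx = 4719.396667/262.993333 = 17.944929
a = ȳ − b·x̄ = 322.466667 − 17.944929·23.333333 = -96.248341

-96.25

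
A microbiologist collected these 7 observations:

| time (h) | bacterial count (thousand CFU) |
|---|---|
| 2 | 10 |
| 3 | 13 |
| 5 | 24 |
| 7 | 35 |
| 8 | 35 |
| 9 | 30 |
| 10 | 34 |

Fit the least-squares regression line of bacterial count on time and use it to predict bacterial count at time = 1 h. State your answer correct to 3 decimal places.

9.046

n = 7, Σx = 44, Σy = 181, Σxy = 1314, Σx² = 332
Sxx = Σx² − (Σx)²/n = 332 − 276.571429 = 55.428571
Sxy = Σxy − (Σx)(Σy)/n = 1314 − 1137.714286 = 176.285714
b = Sxy/Sxx = 176.285714/55.428571 = 3.180412
a = ȳ − b·x̄ = 25.857143 − 3.180412·6.285714 = 5.865979
ŷ(1) = a + b·1 = 5.865979 + 3.180412·1 = 9.046392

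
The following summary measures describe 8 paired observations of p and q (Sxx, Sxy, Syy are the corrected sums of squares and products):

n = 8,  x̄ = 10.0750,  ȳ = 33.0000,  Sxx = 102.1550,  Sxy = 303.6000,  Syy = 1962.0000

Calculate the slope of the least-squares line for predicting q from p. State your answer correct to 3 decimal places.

b = Sxy/Sxx = 303.6/102.155 = 2.971954

2.972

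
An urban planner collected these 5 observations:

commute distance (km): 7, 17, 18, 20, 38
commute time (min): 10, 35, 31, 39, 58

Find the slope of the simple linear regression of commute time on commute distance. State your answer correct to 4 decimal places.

1.4763

n = 5, Σx = 100, Σy = 173, Σxy = 4207, Σx² = 2506
Sxx = Σx² − (Σx)²/n = 2506 − 2000 = 506
Sxy = Σxy − (Σx)(Σy)/n = 4207 − 3460 = 747
b = Sxy/Sxx = 747/506 = 1.476285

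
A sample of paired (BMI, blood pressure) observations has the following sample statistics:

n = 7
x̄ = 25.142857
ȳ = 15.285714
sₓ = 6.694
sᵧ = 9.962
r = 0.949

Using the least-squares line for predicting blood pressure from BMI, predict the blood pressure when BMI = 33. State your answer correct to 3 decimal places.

26.382

b = r · sᵧ/sₓ = 0.949 · 9.962/6.694 = 1.412300
a = ȳ − b·x̄ = 15.285714 − 1.412300·25.142857 = -20.223550
ŷ(33) = a + b·33 = -20.223550 + 1.412300·33 = 26.382359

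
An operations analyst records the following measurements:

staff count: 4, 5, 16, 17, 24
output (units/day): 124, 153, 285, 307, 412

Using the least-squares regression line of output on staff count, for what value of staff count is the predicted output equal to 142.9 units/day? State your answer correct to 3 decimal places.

5.002

n = 5, Σx = 66, Σy = 1281, Σxy = 20928, Σx² = 1162
Sxx = Σx² − (Σx)²/n = 1162 − 871.2 = 290.8
Sxy = Σxy − (Σx)(Σy)/n = 20928 − 16909.2 = 4018.8
b = Sxy/Sxx = 4018.8/290.8 = 13.819807
a = ȳ − b·x̄ = 256.2 − 13.819807·13.2 = 73.778542
Set a + b·x = 142.9: x = (142.9 − 73.778542) / 13.819807 = 5.001622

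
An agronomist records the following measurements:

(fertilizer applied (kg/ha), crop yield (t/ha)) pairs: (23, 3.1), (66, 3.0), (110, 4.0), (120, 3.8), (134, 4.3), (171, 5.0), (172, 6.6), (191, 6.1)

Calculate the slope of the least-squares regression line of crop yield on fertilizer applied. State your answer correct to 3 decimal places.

0.020

n = 8, Σx = 987, Σy = 35.9, Σxy = 4896.8, Σx² = 144647
Sxx = Σx² − (Σx)²/n = 144647 − 121771.125 = 22875.875
Sxy = Σxy − (Σx)(Σy)/n = 4896.8 − 4429.1625 = 467.6375
b = Sxy/Sxx = 467.6375/22875.875 = 0.020442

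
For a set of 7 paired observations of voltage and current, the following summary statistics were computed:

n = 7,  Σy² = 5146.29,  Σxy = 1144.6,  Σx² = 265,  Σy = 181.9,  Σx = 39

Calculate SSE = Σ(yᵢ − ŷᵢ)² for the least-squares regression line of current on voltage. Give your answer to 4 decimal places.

58.9635

Sxx = Σx² − (Σx)²/n = 265 − 217.285714 = 47.714286
Sxy = Σxy − (Σx)(Σy)/n = 1144.6 − 1013.442857 = 131.157143
Syy = Σy² − (Σy)²/n = 5146.29 − 4726.801429 = 419.488571
b = Sxy/Sxx = 131.157143/47.714286 = 2.748802
SSE = Syy − b·Sxy = 419.488571 − 2.748802·131.157143 = 58.963503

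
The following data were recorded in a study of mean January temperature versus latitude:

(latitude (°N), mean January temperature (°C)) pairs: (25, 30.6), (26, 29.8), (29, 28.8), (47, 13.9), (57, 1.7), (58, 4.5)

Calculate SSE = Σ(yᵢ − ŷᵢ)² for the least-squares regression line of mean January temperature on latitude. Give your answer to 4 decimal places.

n = 6, Σx = 242, Σy = 109.3, Σxy = 3386.2, Σx² = 10964, Σy² = 2870.19
Sxx = Σx² − (Σx)²/n = 10964 − 9760.666667 = 1203.333333
Sxy = Σxy − (Σx)(Σy)/n = 3386.2 − 4408.433333 = -1022.233333
Syy = Σy² − (Σy)²/n = 2870.19 − 1991.081667 = 879.108333
b = Sxy/Sxx = -1022.233333/1203.333333 = -0.849501
SSE = Syy − b·Sxy = 879.108333 − (-0.849501)·(-1022.233333) = 10.719701

10.7197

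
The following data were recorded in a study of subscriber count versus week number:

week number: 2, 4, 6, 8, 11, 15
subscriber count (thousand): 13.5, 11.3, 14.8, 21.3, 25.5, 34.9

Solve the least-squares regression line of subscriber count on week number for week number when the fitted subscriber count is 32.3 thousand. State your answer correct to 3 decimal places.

14.333

n = 6, Σx = 46, Σy = 121.3, Σxy = 1135.4, Σx² = 466
Sxx = Σx² − (Σx)²/n = 466 − 352.666667 = 113.333333
Sxy = Σxy − (Σx)(Σy)/n = 1135.4 − 929.966667 = 205.433333
b = Sxy/Sxx = 205.433333/113.333333 = 1.812647
a = ȳ − b·x̄ = 20.216667 − 1.812647·7.666667 = 6.319706
Set a + b·x = 32.3: x = (32.3 − 6.319706) / 1.812647 = 14.332792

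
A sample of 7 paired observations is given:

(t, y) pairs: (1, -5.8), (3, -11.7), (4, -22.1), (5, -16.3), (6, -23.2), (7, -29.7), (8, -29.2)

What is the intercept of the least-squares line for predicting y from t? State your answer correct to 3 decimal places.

n = 7, Σx = 34, Σy = -138, Σxy = -791.5, Σx² = 200
Sxx = Σx² − (Σx)²/n = 200 − 165.142857 = 34.857143
Sxy = Σxy − (Σx)(Σy)/n = -791.5 − (-670.285714) = -121.214286
b = Sxy/Sxx = -121.214286/34.857143 = -3.477459
a = ȳ − b·x̄ = -19.714286 − (-3.477459)·4.857143 = -2.823770

-2.824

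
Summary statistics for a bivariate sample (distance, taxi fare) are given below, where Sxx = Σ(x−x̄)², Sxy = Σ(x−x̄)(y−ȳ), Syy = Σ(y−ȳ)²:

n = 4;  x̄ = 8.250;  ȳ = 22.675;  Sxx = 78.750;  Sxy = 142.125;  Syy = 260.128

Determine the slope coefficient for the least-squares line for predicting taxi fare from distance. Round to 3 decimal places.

1.805

b = Sxy/Sxx = 142.125/78.75 = 1.804762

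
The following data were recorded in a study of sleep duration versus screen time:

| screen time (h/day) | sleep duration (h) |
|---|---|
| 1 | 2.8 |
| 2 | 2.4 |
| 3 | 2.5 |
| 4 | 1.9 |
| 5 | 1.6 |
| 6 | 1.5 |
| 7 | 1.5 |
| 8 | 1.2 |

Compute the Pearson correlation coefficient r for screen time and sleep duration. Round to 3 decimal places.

-0.963

n = 8, Σx = 36, Σy = 15.4, Σxy = 59.8, Σx² = 204, Σy² = 31.96
Sxx = Σx² − (Σx)²/n = 204 − 162 = 42
Sxy = Σxy − (Σx)(Σy)/n = 59.8 − 69.3 = -9.5
Syy = Σy² − (Σy)²/n = 31.96 − 29.645 = 2.315
r = Sxy/√(Sxx·Syy) = -9.5/√(97.23) = -9.5/9.860527 = -0.963437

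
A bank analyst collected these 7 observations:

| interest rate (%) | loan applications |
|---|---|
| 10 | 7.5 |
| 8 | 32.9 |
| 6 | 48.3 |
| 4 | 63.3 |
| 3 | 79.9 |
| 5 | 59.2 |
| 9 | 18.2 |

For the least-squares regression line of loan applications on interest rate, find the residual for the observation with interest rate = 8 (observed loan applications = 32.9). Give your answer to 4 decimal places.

4.0712

n = 7, Σx = 45, Σy = 309.3, Σxy = 1580.7, Σx² = 331
Sxx = Σx² − (Σx)²/n = 331 − 289.285714 = 41.714286
Sxy = Σxy − (Σx)(Σy)/n = 1580.7 − 1988.357143 = -407.657143
b = Sxy/Sxx = -407.657143/41.714286 = -9.772603
a = ȳ − b·x̄ = 44.185714 − (-9.772603)·6.428571 = 107.009589
ŷ(8) = 107.009589 + (-9.772603)·8 = 28.828767
residual = y − ŷ = 32.9 − 28.828767 = 4.071233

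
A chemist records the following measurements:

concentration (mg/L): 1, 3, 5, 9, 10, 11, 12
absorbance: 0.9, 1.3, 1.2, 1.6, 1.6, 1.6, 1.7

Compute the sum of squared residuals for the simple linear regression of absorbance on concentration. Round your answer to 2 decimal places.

n = 7, Σx = 51, Σy = 9.9, Σxy = 79.2, Σx² = 481, Σy² = 14.51
Sxx = Σx² − (Σx)²/n = 481 − 371.571429 = 109.428571
Sxy = Σxy − (Σx)(Σy)/n = 79.2 − 72.128571 = 7.071429
Syy = Σy² − (Σy)²/n = 14.51 − 14.001429 = 0.508571
b = Sxy/Sxx = 7.071429/109.428571 = 0.064621
SSE = Syy − b·Sxy = 0.508571 − 0.064621·7.071429 = 0.051606

0.05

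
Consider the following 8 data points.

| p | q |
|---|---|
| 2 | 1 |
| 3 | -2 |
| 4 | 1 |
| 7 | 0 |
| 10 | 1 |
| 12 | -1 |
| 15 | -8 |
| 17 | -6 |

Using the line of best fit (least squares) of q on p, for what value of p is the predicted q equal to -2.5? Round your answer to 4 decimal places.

10.4015

n = 8, Σx = 70, Σy = -14, Σxy = -224, Σx² = 836
Sxx = Σx² − (Σx)²/n = 836 − 612.5 = 223.5
Sxy = Σxy − (Σx)(Σy)/n = -224 − (-122.5) = -101.5
b = Sxy/Sxx = -101.5/223.5 = -0.454139
a = ȳ − b·x̄ = -1.75 − (-0.454139)·8.75 = 2.223714
Set a + b·x = -2.5: x = (-2.5 − 2.223714) / (-0.454139) = 10.401478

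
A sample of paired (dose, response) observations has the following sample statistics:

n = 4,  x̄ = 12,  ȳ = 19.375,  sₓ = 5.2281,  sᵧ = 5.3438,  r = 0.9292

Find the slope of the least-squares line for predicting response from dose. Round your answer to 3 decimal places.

b = r · sᵧ/sₓ = 0.9292 · 5.3438/5.2281 = 0.949764

0.950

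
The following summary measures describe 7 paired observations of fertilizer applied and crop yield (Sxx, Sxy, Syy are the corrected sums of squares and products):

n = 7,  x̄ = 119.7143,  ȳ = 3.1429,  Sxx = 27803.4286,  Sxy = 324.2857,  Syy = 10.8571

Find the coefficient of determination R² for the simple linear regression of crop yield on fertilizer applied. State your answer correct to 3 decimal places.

R² = Sxy²/(Sxx·Syy) = (324.2857)²/(27803.4286·10.8571) = 0.348372

0.348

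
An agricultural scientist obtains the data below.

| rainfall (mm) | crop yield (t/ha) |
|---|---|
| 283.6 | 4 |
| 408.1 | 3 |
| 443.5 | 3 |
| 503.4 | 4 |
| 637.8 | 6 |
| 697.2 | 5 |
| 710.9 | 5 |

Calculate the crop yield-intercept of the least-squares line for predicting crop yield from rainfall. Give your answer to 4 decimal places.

n = 7, Σx = 3684.5, Σy = 30, Σxy = 16570.1, Σx² = 2095333.87
Sxx = Σx² − (Σx)²/n = 2095333.87 − 1939362.892857 = 155970.977143
Sxy = Σxy − (Σx)(Σy)/n = 16570.1 − 15790.714286 = 779.385714
b = Sxy/Sxx = 779.385714/155970.977143 = 0.004997
a = ȳ − b·x̄ = 4.285714 − 0.004997·526.357143 = 1.655512

1.6555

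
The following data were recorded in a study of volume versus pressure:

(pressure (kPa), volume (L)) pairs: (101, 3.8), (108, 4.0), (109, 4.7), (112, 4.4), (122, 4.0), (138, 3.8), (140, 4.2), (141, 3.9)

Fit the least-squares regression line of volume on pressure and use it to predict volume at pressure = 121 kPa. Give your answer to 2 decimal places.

n = 8, Σx = 971, Σy = 32.8, Σxy = 3971.2, Σx² = 119699
Sxx = Σx² − (Σx)²/n = 119699 − 117855.125 = 1843.875
Sxy = Σxy − (Σx)(Σy)/n = 3971.2 − 3981.1 = -9.9
b = Sxy/Sxx = -9.9/1843.875 = -0.005369
a = ȳ − b·x̄ = 4.1 − (-0.005369)·121.375 = 4.751678
ŷ(121) = a + b·121 = 4.751678 + (-0.005369)·121 = 4.102013

4.10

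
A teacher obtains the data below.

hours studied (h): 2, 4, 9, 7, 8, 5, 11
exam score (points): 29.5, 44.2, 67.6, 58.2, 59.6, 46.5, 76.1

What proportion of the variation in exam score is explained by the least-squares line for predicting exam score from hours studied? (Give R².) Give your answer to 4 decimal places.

0.9871

n = 7, Σx = 46, Σy = 381.7, Σxy = 2798, Σx² = 360, Σy² = 22286.51
Sxx = Σx² − (Σx)²/n = 360 − 302.285714 = 57.714286
Sxy = Σxy − (Σx)(Σy)/n = 2798 − 2508.314286 = 289.685714
Syy = Σy² − (Σy)²/n = 22286.51 − 20813.555714 = 1472.954286
R² = Sxy²/(Sxx·Syy) = (289.685714)²/(57.714286·1472.954286) = 0.987146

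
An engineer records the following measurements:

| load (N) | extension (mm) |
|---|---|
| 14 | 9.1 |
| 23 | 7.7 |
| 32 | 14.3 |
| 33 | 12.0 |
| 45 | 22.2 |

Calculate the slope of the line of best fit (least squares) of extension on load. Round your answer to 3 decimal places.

n = 5, Σx = 147, Σy = 65.3, Σxy = 2157.1, Σx² = 4863
Sxx = Σx² − (Σx)²/n = 4863 − 4321.8 = 541.2
Sxy = Σxy − (Σx)(Σy)/n = 2157.1 − 1919.82 = 237.28
b = Sxy/Sxx = 237.28/541.2 = 0.438433

0.438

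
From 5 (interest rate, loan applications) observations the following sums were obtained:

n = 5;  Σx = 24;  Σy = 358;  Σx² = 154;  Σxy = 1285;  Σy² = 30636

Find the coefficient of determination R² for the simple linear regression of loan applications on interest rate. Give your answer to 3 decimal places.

0.968

Sxx = Σx² − (Σx)²/n = 154 − 115.2 = 38.8
Sxy = Σxy − (Σx)(Σy)/n = 1285 − 1718.4 = -433.4
Syy = Σy² − (Σy)²/n = 30636 − 25632.8 = 5003.2
R² = Sxy²/(Sxx·Syy) = (-433.4)²/(38.8·5003.2) = 0.967605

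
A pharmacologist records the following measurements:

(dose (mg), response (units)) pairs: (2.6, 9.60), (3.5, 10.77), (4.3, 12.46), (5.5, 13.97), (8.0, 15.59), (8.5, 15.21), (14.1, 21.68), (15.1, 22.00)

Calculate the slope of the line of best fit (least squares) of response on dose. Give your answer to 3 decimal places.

0.966

n = 8, Σx = 61.6, Σy = 121.28, Σxy = 1084.961, Σx² = 630.82
Sxx = Σx² − (Σx)²/n = 630.82 − 474.32 = 156.5
Sxy = Σxy − (Σx)(Σy)/n = 1084.961 − 933.856 = 151.105
b = Sxy/Sxx = 151.105/156.5 = 0.965527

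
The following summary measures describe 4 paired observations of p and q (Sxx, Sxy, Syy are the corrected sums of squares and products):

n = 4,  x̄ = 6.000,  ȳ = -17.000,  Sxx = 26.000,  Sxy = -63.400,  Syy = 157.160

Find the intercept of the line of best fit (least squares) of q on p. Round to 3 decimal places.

-2.369

b = Sxy/Sxx = -63.4/26 = -2.438462
a = ȳ − b·x̄ = -17 − (-2.438462)·6 = -2.369231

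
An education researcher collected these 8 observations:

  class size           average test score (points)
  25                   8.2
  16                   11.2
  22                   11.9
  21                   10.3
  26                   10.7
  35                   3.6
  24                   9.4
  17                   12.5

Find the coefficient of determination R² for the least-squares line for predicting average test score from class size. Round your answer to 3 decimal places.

0.786

n = 8, Σx = 186, Σy = 77.8, Σxy = 1704.6, Σx² = 4572, Σy² = 812.44
Sxx = Σx² − (Σx)²/n = 4572 − 4324.5 = 247.5
Sxy = Σxy − (Σx)(Σy)/n = 1704.6 − 1808.85 = -104.25
Syy = Σy² − (Σy)²/n = 812.44 − 756.605 = 55.835
R² = Sxy²/(Sxx·Syy) = (-104.25)²/(247.5·55.835) = 0.786449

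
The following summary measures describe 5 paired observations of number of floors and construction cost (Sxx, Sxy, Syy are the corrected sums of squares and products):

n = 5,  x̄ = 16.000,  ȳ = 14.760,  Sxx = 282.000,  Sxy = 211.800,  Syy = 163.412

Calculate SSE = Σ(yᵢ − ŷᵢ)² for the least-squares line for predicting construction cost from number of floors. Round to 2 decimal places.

4.34

b = Sxy/Sxx = 211.8/282 = 0.751064
SSE = Syy − b·Sxy = 163.412 − 0.751064·211.8 = 4.336681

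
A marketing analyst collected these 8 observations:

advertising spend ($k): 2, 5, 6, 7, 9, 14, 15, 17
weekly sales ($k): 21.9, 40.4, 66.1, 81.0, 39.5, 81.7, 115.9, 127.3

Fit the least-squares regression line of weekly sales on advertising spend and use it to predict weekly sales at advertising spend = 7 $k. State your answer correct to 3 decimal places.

n = 8, Σx = 75, Σy = 573.8, Σxy = 6611.3, Σx² = 905
Sxx = Σx² − (Σx)²/n = 905 − 703.125 = 201.875
Sxy = Σxy − (Σx)(Σy)/n = 6611.3 − 5379.375 = 1231.925
b = Sxy/Sxx = 1231.925/201.875 = 6.102415
a = ȳ − b·x̄ = 71.725 − 6.102415·9.375 = 14.514861
ŷ(7) = a + b·7 = 14.514861 + 6.102415·7 = 57.231765

57.232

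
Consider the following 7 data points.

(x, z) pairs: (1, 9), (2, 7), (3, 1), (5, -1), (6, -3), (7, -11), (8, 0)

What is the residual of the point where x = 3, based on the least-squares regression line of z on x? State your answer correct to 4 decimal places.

-2.4178

n = 7, Σx = 32, Σy = 2, Σxy = -74, Σx² = 188
Sxx = Σx² − (Σx)²/n = 188 − 146.285714 = 41.714286
Sxy = Σxy − (Σx)(Σy)/n = -74 − 9.142857 = -83.142857
b = Sxy/Sxx = -83.142857/41.714286 = -1.993151
a = ȳ − b·x̄ = 0.285714 − (-1.993151)·4.571429 = 9.397260
ŷ(3) = 9.397260 + (-1.993151)·3 = 3.417808
residual = y − ŷ = 1 − 3.417808 = -2.417808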